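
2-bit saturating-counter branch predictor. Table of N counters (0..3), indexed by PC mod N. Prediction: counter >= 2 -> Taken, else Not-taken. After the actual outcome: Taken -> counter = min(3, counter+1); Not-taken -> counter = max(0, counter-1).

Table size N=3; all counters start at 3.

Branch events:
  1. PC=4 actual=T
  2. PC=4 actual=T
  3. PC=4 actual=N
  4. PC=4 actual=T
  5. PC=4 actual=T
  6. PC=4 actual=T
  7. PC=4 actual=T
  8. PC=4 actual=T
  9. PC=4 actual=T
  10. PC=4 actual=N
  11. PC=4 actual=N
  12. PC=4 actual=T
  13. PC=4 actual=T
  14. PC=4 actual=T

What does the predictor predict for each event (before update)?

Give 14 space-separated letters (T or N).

Ev 1: PC=4 idx=1 pred=T actual=T -> ctr[1]=3
Ev 2: PC=4 idx=1 pred=T actual=T -> ctr[1]=3
Ev 3: PC=4 idx=1 pred=T actual=N -> ctr[1]=2
Ev 4: PC=4 idx=1 pred=T actual=T -> ctr[1]=3
Ev 5: PC=4 idx=1 pred=T actual=T -> ctr[1]=3
Ev 6: PC=4 idx=1 pred=T actual=T -> ctr[1]=3
Ev 7: PC=4 idx=1 pred=T actual=T -> ctr[1]=3
Ev 8: PC=4 idx=1 pred=T actual=T -> ctr[1]=3
Ev 9: PC=4 idx=1 pred=T actual=T -> ctr[1]=3
Ev 10: PC=4 idx=1 pred=T actual=N -> ctr[1]=2
Ev 11: PC=4 idx=1 pred=T actual=N -> ctr[1]=1
Ev 12: PC=4 idx=1 pred=N actual=T -> ctr[1]=2
Ev 13: PC=4 idx=1 pred=T actual=T -> ctr[1]=3
Ev 14: PC=4 idx=1 pred=T actual=T -> ctr[1]=3

Answer: T T T T T T T T T T T N T T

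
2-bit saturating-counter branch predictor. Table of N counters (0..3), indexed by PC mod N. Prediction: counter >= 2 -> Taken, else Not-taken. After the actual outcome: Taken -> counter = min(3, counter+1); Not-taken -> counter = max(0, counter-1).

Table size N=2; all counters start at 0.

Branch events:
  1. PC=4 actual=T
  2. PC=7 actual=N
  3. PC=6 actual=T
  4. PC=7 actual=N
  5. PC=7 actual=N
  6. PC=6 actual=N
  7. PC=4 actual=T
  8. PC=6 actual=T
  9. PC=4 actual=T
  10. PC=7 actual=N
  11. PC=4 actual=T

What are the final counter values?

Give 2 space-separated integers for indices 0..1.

Ev 1: PC=4 idx=0 pred=N actual=T -> ctr[0]=1
Ev 2: PC=7 idx=1 pred=N actual=N -> ctr[1]=0
Ev 3: PC=6 idx=0 pred=N actual=T -> ctr[0]=2
Ev 4: PC=7 idx=1 pred=N actual=N -> ctr[1]=0
Ev 5: PC=7 idx=1 pred=N actual=N -> ctr[1]=0
Ev 6: PC=6 idx=0 pred=T actual=N -> ctr[0]=1
Ev 7: PC=4 idx=0 pred=N actual=T -> ctr[0]=2
Ev 8: PC=6 idx=0 pred=T actual=T -> ctr[0]=3
Ev 9: PC=4 idx=0 pred=T actual=T -> ctr[0]=3
Ev 10: PC=7 idx=1 pred=N actual=N -> ctr[1]=0
Ev 11: PC=4 idx=0 pred=T actual=T -> ctr[0]=3

Answer: 3 0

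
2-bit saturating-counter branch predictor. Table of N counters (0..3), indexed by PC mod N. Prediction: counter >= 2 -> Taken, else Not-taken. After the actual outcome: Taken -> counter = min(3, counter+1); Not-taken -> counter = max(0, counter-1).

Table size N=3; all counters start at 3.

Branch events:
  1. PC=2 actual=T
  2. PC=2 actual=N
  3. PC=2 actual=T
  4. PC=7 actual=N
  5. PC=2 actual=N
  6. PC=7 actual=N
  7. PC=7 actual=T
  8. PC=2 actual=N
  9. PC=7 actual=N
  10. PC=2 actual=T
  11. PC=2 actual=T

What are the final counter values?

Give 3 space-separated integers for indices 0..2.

Ev 1: PC=2 idx=2 pred=T actual=T -> ctr[2]=3
Ev 2: PC=2 idx=2 pred=T actual=N -> ctr[2]=2
Ev 3: PC=2 idx=2 pred=T actual=T -> ctr[2]=3
Ev 4: PC=7 idx=1 pred=T actual=N -> ctr[1]=2
Ev 5: PC=2 idx=2 pred=T actual=N -> ctr[2]=2
Ev 6: PC=7 idx=1 pred=T actual=N -> ctr[1]=1
Ev 7: PC=7 idx=1 pred=N actual=T -> ctr[1]=2
Ev 8: PC=2 idx=2 pred=T actual=N -> ctr[2]=1
Ev 9: PC=7 idx=1 pred=T actual=N -> ctr[1]=1
Ev 10: PC=2 idx=2 pred=N actual=T -> ctr[2]=2
Ev 11: PC=2 idx=2 pred=T actual=T -> ctr[2]=3

Answer: 3 1 3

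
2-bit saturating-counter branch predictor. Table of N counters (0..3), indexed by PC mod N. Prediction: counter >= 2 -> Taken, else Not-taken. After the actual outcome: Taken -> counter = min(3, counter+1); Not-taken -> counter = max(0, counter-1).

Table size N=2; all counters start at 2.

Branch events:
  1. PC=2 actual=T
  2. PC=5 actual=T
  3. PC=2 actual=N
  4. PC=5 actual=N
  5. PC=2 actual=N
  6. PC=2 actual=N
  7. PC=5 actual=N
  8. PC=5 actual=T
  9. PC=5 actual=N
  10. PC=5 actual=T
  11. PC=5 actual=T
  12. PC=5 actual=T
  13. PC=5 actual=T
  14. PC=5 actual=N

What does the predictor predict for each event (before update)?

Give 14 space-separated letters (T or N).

Answer: T T T T T N T N T N T T T T

Derivation:
Ev 1: PC=2 idx=0 pred=T actual=T -> ctr[0]=3
Ev 2: PC=5 idx=1 pred=T actual=T -> ctr[1]=3
Ev 3: PC=2 idx=0 pred=T actual=N -> ctr[0]=2
Ev 4: PC=5 idx=1 pred=T actual=N -> ctr[1]=2
Ev 5: PC=2 idx=0 pred=T actual=N -> ctr[0]=1
Ev 6: PC=2 idx=0 pred=N actual=N -> ctr[0]=0
Ev 7: PC=5 idx=1 pred=T actual=N -> ctr[1]=1
Ev 8: PC=5 idx=1 pred=N actual=T -> ctr[1]=2
Ev 9: PC=5 idx=1 pred=T actual=N -> ctr[1]=1
Ev 10: PC=5 idx=1 pred=N actual=T -> ctr[1]=2
Ev 11: PC=5 idx=1 pred=T actual=T -> ctr[1]=3
Ev 12: PC=5 idx=1 pred=T actual=T -> ctr[1]=3
Ev 13: PC=5 idx=1 pred=T actual=T -> ctr[1]=3
Ev 14: PC=5 idx=1 pred=T actual=N -> ctr[1]=2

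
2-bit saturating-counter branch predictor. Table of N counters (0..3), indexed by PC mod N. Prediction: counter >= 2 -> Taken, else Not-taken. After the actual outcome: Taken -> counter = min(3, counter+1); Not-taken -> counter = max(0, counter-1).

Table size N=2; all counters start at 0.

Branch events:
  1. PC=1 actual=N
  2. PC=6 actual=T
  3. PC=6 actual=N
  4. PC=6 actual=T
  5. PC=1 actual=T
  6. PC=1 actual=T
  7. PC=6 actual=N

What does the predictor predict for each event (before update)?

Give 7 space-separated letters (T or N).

Answer: N N N N N N N

Derivation:
Ev 1: PC=1 idx=1 pred=N actual=N -> ctr[1]=0
Ev 2: PC=6 idx=0 pred=N actual=T -> ctr[0]=1
Ev 3: PC=6 idx=0 pred=N actual=N -> ctr[0]=0
Ev 4: PC=6 idx=0 pred=N actual=T -> ctr[0]=1
Ev 5: PC=1 idx=1 pred=N actual=T -> ctr[1]=1
Ev 6: PC=1 idx=1 pred=N actual=T -> ctr[1]=2
Ev 7: PC=6 idx=0 pred=N actual=N -> ctr[0]=0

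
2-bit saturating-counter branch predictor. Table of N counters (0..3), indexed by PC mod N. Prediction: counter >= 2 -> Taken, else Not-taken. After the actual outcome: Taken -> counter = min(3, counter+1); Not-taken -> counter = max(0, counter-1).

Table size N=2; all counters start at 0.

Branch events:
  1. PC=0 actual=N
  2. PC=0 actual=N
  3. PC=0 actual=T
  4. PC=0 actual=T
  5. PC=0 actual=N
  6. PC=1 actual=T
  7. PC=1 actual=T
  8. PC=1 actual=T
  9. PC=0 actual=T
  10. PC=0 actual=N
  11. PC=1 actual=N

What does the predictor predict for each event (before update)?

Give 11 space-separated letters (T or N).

Answer: N N N N T N N T N T T

Derivation:
Ev 1: PC=0 idx=0 pred=N actual=N -> ctr[0]=0
Ev 2: PC=0 idx=0 pred=N actual=N -> ctr[0]=0
Ev 3: PC=0 idx=0 pred=N actual=T -> ctr[0]=1
Ev 4: PC=0 idx=0 pred=N actual=T -> ctr[0]=2
Ev 5: PC=0 idx=0 pred=T actual=N -> ctr[0]=1
Ev 6: PC=1 idx=1 pred=N actual=T -> ctr[1]=1
Ev 7: PC=1 idx=1 pred=N actual=T -> ctr[1]=2
Ev 8: PC=1 idx=1 pred=T actual=T -> ctr[1]=3
Ev 9: PC=0 idx=0 pred=N actual=T -> ctr[0]=2
Ev 10: PC=0 idx=0 pred=T actual=N -> ctr[0]=1
Ev 11: PC=1 idx=1 pred=T actual=N -> ctr[1]=2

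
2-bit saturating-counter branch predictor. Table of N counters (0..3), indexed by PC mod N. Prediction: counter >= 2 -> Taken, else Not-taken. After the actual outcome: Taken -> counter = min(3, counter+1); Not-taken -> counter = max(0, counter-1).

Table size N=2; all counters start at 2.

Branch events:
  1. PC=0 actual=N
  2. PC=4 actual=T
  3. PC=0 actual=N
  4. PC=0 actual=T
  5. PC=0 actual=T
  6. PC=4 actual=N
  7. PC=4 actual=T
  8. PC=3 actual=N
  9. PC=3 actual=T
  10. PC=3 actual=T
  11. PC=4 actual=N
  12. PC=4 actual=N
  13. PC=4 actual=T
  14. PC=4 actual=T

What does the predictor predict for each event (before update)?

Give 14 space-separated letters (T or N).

Ev 1: PC=0 idx=0 pred=T actual=N -> ctr[0]=1
Ev 2: PC=4 idx=0 pred=N actual=T -> ctr[0]=2
Ev 3: PC=0 idx=0 pred=T actual=N -> ctr[0]=1
Ev 4: PC=0 idx=0 pred=N actual=T -> ctr[0]=2
Ev 5: PC=0 idx=0 pred=T actual=T -> ctr[0]=3
Ev 6: PC=4 idx=0 pred=T actual=N -> ctr[0]=2
Ev 7: PC=4 idx=0 pred=T actual=T -> ctr[0]=3
Ev 8: PC=3 idx=1 pred=T actual=N -> ctr[1]=1
Ev 9: PC=3 idx=1 pred=N actual=T -> ctr[1]=2
Ev 10: PC=3 idx=1 pred=T actual=T -> ctr[1]=3
Ev 11: PC=4 idx=0 pred=T actual=N -> ctr[0]=2
Ev 12: PC=4 idx=0 pred=T actual=N -> ctr[0]=1
Ev 13: PC=4 idx=0 pred=N actual=T -> ctr[0]=2
Ev 14: PC=4 idx=0 pred=T actual=T -> ctr[0]=3

Answer: T N T N T T T T N T T T N T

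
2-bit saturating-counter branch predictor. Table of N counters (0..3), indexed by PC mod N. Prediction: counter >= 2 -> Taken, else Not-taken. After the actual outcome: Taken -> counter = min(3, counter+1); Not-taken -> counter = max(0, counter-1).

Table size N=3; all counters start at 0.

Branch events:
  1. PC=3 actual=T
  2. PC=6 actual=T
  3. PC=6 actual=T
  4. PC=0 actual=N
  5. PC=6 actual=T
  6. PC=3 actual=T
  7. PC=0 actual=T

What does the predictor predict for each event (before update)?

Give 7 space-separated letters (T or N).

Answer: N N T T T T T

Derivation:
Ev 1: PC=3 idx=0 pred=N actual=T -> ctr[0]=1
Ev 2: PC=6 idx=0 pred=N actual=T -> ctr[0]=2
Ev 3: PC=6 idx=0 pred=T actual=T -> ctr[0]=3
Ev 4: PC=0 idx=0 pred=T actual=N -> ctr[0]=2
Ev 5: PC=6 idx=0 pred=T actual=T -> ctr[0]=3
Ev 6: PC=3 idx=0 pred=T actual=T -> ctr[0]=3
Ev 7: PC=0 idx=0 pred=T actual=T -> ctr[0]=3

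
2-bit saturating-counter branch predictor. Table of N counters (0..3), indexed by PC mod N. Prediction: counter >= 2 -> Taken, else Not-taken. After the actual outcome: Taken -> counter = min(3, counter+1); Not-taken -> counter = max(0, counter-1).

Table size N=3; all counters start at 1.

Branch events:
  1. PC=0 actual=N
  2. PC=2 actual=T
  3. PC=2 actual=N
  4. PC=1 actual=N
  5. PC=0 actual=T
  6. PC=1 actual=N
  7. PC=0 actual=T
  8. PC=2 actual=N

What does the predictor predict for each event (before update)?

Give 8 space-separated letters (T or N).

Ev 1: PC=0 idx=0 pred=N actual=N -> ctr[0]=0
Ev 2: PC=2 idx=2 pred=N actual=T -> ctr[2]=2
Ev 3: PC=2 idx=2 pred=T actual=N -> ctr[2]=1
Ev 4: PC=1 idx=1 pred=N actual=N -> ctr[1]=0
Ev 5: PC=0 idx=0 pred=N actual=T -> ctr[0]=1
Ev 6: PC=1 idx=1 pred=N actual=N -> ctr[1]=0
Ev 7: PC=0 idx=0 pred=N actual=T -> ctr[0]=2
Ev 8: PC=2 idx=2 pred=N actual=N -> ctr[2]=0

Answer: N N T N N N N N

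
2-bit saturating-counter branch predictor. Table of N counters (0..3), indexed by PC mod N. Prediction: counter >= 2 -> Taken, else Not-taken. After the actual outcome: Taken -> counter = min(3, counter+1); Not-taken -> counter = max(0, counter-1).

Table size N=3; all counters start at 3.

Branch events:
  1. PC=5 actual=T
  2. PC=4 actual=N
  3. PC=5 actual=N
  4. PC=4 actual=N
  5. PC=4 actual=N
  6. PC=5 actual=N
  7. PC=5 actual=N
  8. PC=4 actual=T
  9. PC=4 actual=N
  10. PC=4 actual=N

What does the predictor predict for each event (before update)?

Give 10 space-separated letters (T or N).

Ev 1: PC=5 idx=2 pred=T actual=T -> ctr[2]=3
Ev 2: PC=4 idx=1 pred=T actual=N -> ctr[1]=2
Ev 3: PC=5 idx=2 pred=T actual=N -> ctr[2]=2
Ev 4: PC=4 idx=1 pred=T actual=N -> ctr[1]=1
Ev 5: PC=4 idx=1 pred=N actual=N -> ctr[1]=0
Ev 6: PC=5 idx=2 pred=T actual=N -> ctr[2]=1
Ev 7: PC=5 idx=2 pred=N actual=N -> ctr[2]=0
Ev 8: PC=4 idx=1 pred=N actual=T -> ctr[1]=1
Ev 9: PC=4 idx=1 pred=N actual=N -> ctr[1]=0
Ev 10: PC=4 idx=1 pred=N actual=N -> ctr[1]=0

Answer: T T T T N T N N N N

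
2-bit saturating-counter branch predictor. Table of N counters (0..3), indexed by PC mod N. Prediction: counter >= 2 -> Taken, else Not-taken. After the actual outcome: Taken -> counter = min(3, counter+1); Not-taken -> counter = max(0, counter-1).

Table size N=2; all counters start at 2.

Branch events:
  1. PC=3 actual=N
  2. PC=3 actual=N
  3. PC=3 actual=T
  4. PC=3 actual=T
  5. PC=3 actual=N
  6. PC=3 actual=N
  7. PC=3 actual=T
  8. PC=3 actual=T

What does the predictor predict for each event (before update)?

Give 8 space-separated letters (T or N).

Ev 1: PC=3 idx=1 pred=T actual=N -> ctr[1]=1
Ev 2: PC=3 idx=1 pred=N actual=N -> ctr[1]=0
Ev 3: PC=3 idx=1 pred=N actual=T -> ctr[1]=1
Ev 4: PC=3 idx=1 pred=N actual=T -> ctr[1]=2
Ev 5: PC=3 idx=1 pred=T actual=N -> ctr[1]=1
Ev 6: PC=3 idx=1 pred=N actual=N -> ctr[1]=0
Ev 7: PC=3 idx=1 pred=N actual=T -> ctr[1]=1
Ev 8: PC=3 idx=1 pred=N actual=T -> ctr[1]=2

Answer: T N N N T N N N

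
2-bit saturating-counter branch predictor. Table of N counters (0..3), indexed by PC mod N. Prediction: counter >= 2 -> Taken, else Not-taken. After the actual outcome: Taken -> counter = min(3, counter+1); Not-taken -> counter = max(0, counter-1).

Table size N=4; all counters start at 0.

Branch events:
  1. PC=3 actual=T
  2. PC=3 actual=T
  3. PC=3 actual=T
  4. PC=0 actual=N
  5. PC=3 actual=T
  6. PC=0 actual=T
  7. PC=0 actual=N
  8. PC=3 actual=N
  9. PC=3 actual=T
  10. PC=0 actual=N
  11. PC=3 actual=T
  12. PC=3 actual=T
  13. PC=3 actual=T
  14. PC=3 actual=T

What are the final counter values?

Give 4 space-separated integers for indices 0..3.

Ev 1: PC=3 idx=3 pred=N actual=T -> ctr[3]=1
Ev 2: PC=3 idx=3 pred=N actual=T -> ctr[3]=2
Ev 3: PC=3 idx=3 pred=T actual=T -> ctr[3]=3
Ev 4: PC=0 idx=0 pred=N actual=N -> ctr[0]=0
Ev 5: PC=3 idx=3 pred=T actual=T -> ctr[3]=3
Ev 6: PC=0 idx=0 pred=N actual=T -> ctr[0]=1
Ev 7: PC=0 idx=0 pred=N actual=N -> ctr[0]=0
Ev 8: PC=3 idx=3 pred=T actual=N -> ctr[3]=2
Ev 9: PC=3 idx=3 pred=T actual=T -> ctr[3]=3
Ev 10: PC=0 idx=0 pred=N actual=N -> ctr[0]=0
Ev 11: PC=3 idx=3 pred=T actual=T -> ctr[3]=3
Ev 12: PC=3 idx=3 pred=T actual=T -> ctr[3]=3
Ev 13: PC=3 idx=3 pred=T actual=T -> ctr[3]=3
Ev 14: PC=3 idx=3 pred=T actual=T -> ctr[3]=3

Answer: 0 0 0 3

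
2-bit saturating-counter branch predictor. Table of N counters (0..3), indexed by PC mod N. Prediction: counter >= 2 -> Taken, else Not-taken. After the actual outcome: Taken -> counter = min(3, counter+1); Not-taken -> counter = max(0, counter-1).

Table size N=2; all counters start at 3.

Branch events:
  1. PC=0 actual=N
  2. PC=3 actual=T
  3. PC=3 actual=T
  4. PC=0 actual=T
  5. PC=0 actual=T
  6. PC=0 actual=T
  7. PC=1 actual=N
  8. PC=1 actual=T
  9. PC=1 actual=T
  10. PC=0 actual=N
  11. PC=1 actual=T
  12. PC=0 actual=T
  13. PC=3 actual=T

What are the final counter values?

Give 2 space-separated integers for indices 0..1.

Answer: 3 3

Derivation:
Ev 1: PC=0 idx=0 pred=T actual=N -> ctr[0]=2
Ev 2: PC=3 idx=1 pred=T actual=T -> ctr[1]=3
Ev 3: PC=3 idx=1 pred=T actual=T -> ctr[1]=3
Ev 4: PC=0 idx=0 pred=T actual=T -> ctr[0]=3
Ev 5: PC=0 idx=0 pred=T actual=T -> ctr[0]=3
Ev 6: PC=0 idx=0 pred=T actual=T -> ctr[0]=3
Ev 7: PC=1 idx=1 pred=T actual=N -> ctr[1]=2
Ev 8: PC=1 idx=1 pred=T actual=T -> ctr[1]=3
Ev 9: PC=1 idx=1 pred=T actual=T -> ctr[1]=3
Ev 10: PC=0 idx=0 pred=T actual=N -> ctr[0]=2
Ev 11: PC=1 idx=1 pred=T actual=T -> ctr[1]=3
Ev 12: PC=0 idx=0 pred=T actual=T -> ctr[0]=3
Ev 13: PC=3 idx=1 pred=T actual=T -> ctr[1]=3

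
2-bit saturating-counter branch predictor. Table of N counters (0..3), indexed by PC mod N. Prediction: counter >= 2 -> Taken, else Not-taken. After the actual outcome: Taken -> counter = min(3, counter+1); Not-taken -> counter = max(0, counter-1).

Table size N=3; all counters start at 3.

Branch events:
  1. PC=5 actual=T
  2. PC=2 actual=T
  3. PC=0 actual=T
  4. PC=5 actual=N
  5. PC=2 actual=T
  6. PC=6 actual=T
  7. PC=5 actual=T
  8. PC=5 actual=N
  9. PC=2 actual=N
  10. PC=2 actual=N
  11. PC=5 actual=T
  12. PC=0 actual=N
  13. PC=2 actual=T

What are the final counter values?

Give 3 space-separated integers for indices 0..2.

Ev 1: PC=5 idx=2 pred=T actual=T -> ctr[2]=3
Ev 2: PC=2 idx=2 pred=T actual=T -> ctr[2]=3
Ev 3: PC=0 idx=0 pred=T actual=T -> ctr[0]=3
Ev 4: PC=5 idx=2 pred=T actual=N -> ctr[2]=2
Ev 5: PC=2 idx=2 pred=T actual=T -> ctr[2]=3
Ev 6: PC=6 idx=0 pred=T actual=T -> ctr[0]=3
Ev 7: PC=5 idx=2 pred=T actual=T -> ctr[2]=3
Ev 8: PC=5 idx=2 pred=T actual=N -> ctr[2]=2
Ev 9: PC=2 idx=2 pred=T actual=N -> ctr[2]=1
Ev 10: PC=2 idx=2 pred=N actual=N -> ctr[2]=0
Ev 11: PC=5 idx=2 pred=N actual=T -> ctr[2]=1
Ev 12: PC=0 idx=0 pred=T actual=N -> ctr[0]=2
Ev 13: PC=2 idx=2 pred=N actual=T -> ctr[2]=2

Answer: 2 3 2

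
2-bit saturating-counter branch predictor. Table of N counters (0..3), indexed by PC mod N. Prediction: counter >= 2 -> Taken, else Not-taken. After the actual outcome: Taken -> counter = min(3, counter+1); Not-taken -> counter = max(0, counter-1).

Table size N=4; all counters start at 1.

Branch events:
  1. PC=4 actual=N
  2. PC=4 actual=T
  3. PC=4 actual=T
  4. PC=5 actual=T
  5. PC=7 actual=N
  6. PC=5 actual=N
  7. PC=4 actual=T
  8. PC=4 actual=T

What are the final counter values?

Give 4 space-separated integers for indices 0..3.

Answer: 3 1 1 0

Derivation:
Ev 1: PC=4 idx=0 pred=N actual=N -> ctr[0]=0
Ev 2: PC=4 idx=0 pred=N actual=T -> ctr[0]=1
Ev 3: PC=4 idx=0 pred=N actual=T -> ctr[0]=2
Ev 4: PC=5 idx=1 pred=N actual=T -> ctr[1]=2
Ev 5: PC=7 idx=3 pred=N actual=N -> ctr[3]=0
Ev 6: PC=5 idx=1 pred=T actual=N -> ctr[1]=1
Ev 7: PC=4 idx=0 pred=T actual=T -> ctr[0]=3
Ev 8: PC=4 idx=0 pred=T actual=T -> ctr[0]=3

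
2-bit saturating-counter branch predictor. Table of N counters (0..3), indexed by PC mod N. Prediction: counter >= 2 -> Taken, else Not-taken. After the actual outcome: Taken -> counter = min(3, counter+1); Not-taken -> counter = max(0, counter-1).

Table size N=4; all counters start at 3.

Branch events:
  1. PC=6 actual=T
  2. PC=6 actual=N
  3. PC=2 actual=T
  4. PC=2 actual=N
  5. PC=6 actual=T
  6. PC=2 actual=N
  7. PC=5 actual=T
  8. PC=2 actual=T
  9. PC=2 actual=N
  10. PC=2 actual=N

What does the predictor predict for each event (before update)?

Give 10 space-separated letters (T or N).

Ev 1: PC=6 idx=2 pred=T actual=T -> ctr[2]=3
Ev 2: PC=6 idx=2 pred=T actual=N -> ctr[2]=2
Ev 3: PC=2 idx=2 pred=T actual=T -> ctr[2]=3
Ev 4: PC=2 idx=2 pred=T actual=N -> ctr[2]=2
Ev 5: PC=6 idx=2 pred=T actual=T -> ctr[2]=3
Ev 6: PC=2 idx=2 pred=T actual=N -> ctr[2]=2
Ev 7: PC=5 idx=1 pred=T actual=T -> ctr[1]=3
Ev 8: PC=2 idx=2 pred=T actual=T -> ctr[2]=3
Ev 9: PC=2 idx=2 pred=T actual=N -> ctr[2]=2
Ev 10: PC=2 idx=2 pred=T actual=N -> ctr[2]=1

Answer: T T T T T T T T T T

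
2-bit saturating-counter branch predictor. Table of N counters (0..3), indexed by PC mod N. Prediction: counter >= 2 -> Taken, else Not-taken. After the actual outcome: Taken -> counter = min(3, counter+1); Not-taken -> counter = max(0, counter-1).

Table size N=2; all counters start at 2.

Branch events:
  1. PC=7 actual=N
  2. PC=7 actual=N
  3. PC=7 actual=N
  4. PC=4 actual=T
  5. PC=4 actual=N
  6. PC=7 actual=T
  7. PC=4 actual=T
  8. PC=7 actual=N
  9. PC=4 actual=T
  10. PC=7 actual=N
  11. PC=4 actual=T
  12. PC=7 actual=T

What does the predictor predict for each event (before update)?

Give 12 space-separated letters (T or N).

Ev 1: PC=7 idx=1 pred=T actual=N -> ctr[1]=1
Ev 2: PC=7 idx=1 pred=N actual=N -> ctr[1]=0
Ev 3: PC=7 idx=1 pred=N actual=N -> ctr[1]=0
Ev 4: PC=4 idx=0 pred=T actual=T -> ctr[0]=3
Ev 5: PC=4 idx=0 pred=T actual=N -> ctr[0]=2
Ev 6: PC=7 idx=1 pred=N actual=T -> ctr[1]=1
Ev 7: PC=4 idx=0 pred=T actual=T -> ctr[0]=3
Ev 8: PC=7 idx=1 pred=N actual=N -> ctr[1]=0
Ev 9: PC=4 idx=0 pred=T actual=T -> ctr[0]=3
Ev 10: PC=7 idx=1 pred=N actual=N -> ctr[1]=0
Ev 11: PC=4 idx=0 pred=T actual=T -> ctr[0]=3
Ev 12: PC=7 idx=1 pred=N actual=T -> ctr[1]=1

Answer: T N N T T N T N T N T N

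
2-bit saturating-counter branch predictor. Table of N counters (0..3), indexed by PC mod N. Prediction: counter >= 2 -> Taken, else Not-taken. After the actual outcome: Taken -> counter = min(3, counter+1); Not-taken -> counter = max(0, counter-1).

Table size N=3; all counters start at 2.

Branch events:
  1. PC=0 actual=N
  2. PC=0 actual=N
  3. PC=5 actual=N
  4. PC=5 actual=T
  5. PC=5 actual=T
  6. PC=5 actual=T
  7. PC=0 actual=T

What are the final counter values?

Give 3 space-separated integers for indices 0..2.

Ev 1: PC=0 idx=0 pred=T actual=N -> ctr[0]=1
Ev 2: PC=0 idx=0 pred=N actual=N -> ctr[0]=0
Ev 3: PC=5 idx=2 pred=T actual=N -> ctr[2]=1
Ev 4: PC=5 idx=2 pred=N actual=T -> ctr[2]=2
Ev 5: PC=5 idx=2 pred=T actual=T -> ctr[2]=3
Ev 6: PC=5 idx=2 pred=T actual=T -> ctr[2]=3
Ev 7: PC=0 idx=0 pred=N actual=T -> ctr[0]=1

Answer: 1 2 3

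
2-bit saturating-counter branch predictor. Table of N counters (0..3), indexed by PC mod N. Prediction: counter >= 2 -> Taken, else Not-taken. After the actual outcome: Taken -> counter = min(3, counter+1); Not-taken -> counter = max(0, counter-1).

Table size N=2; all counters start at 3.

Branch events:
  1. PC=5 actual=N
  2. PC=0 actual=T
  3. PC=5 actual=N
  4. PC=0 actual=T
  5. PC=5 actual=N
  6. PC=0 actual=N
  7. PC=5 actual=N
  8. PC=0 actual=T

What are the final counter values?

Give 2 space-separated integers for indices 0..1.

Answer: 3 0

Derivation:
Ev 1: PC=5 idx=1 pred=T actual=N -> ctr[1]=2
Ev 2: PC=0 idx=0 pred=T actual=T -> ctr[0]=3
Ev 3: PC=5 idx=1 pred=T actual=N -> ctr[1]=1
Ev 4: PC=0 idx=0 pred=T actual=T -> ctr[0]=3
Ev 5: PC=5 idx=1 pred=N actual=N -> ctr[1]=0
Ev 6: PC=0 idx=0 pred=T actual=N -> ctr[0]=2
Ev 7: PC=5 idx=1 pred=N actual=N -> ctr[1]=0
Ev 8: PC=0 idx=0 pred=T actual=T -> ctr[0]=3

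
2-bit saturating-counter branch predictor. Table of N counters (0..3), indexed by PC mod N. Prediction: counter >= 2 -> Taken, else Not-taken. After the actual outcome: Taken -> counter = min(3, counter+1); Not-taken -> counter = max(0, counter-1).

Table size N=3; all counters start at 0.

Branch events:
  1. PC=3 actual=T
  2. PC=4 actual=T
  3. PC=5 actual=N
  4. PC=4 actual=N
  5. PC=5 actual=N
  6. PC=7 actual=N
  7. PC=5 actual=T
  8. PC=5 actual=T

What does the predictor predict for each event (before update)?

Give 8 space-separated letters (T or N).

Answer: N N N N N N N N

Derivation:
Ev 1: PC=3 idx=0 pred=N actual=T -> ctr[0]=1
Ev 2: PC=4 idx=1 pred=N actual=T -> ctr[1]=1
Ev 3: PC=5 idx=2 pred=N actual=N -> ctr[2]=0
Ev 4: PC=4 idx=1 pred=N actual=N -> ctr[1]=0
Ev 5: PC=5 idx=2 pred=N actual=N -> ctr[2]=0
Ev 6: PC=7 idx=1 pred=N actual=N -> ctr[1]=0
Ev 7: PC=5 idx=2 pred=N actual=T -> ctr[2]=1
Ev 8: PC=5 idx=2 pred=N actual=T -> ctr[2]=2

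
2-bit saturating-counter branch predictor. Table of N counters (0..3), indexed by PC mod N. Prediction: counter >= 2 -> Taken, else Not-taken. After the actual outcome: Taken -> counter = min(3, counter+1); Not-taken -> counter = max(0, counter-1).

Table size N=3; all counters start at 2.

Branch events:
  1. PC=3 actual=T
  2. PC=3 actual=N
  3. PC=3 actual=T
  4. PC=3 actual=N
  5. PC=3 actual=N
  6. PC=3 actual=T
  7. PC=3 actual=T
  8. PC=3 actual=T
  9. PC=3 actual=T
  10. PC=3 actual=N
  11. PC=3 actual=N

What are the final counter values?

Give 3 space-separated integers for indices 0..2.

Answer: 1 2 2

Derivation:
Ev 1: PC=3 idx=0 pred=T actual=T -> ctr[0]=3
Ev 2: PC=3 idx=0 pred=T actual=N -> ctr[0]=2
Ev 3: PC=3 idx=0 pred=T actual=T -> ctr[0]=3
Ev 4: PC=3 idx=0 pred=T actual=N -> ctr[0]=2
Ev 5: PC=3 idx=0 pred=T actual=N -> ctr[0]=1
Ev 6: PC=3 idx=0 pred=N actual=T -> ctr[0]=2
Ev 7: PC=3 idx=0 pred=T actual=T -> ctr[0]=3
Ev 8: PC=3 idx=0 pred=T actual=T -> ctr[0]=3
Ev 9: PC=3 idx=0 pred=T actual=T -> ctr[0]=3
Ev 10: PC=3 idx=0 pred=T actual=N -> ctr[0]=2
Ev 11: PC=3 idx=0 pred=T actual=N -> ctr[0]=1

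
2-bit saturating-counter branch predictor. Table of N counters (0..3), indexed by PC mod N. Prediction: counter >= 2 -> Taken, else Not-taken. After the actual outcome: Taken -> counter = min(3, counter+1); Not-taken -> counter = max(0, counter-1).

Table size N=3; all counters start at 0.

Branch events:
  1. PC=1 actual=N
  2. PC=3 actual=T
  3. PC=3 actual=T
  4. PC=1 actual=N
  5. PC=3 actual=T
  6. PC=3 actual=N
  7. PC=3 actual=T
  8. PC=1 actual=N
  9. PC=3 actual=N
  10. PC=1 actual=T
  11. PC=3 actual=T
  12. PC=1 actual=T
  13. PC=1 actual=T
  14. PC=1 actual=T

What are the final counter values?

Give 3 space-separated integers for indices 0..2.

Answer: 3 3 0

Derivation:
Ev 1: PC=1 idx=1 pred=N actual=N -> ctr[1]=0
Ev 2: PC=3 idx=0 pred=N actual=T -> ctr[0]=1
Ev 3: PC=3 idx=0 pred=N actual=T -> ctr[0]=2
Ev 4: PC=1 idx=1 pred=N actual=N -> ctr[1]=0
Ev 5: PC=3 idx=0 pred=T actual=T -> ctr[0]=3
Ev 6: PC=3 idx=0 pred=T actual=N -> ctr[0]=2
Ev 7: PC=3 idx=0 pred=T actual=T -> ctr[0]=3
Ev 8: PC=1 idx=1 pred=N actual=N -> ctr[1]=0
Ev 9: PC=3 idx=0 pred=T actual=N -> ctr[0]=2
Ev 10: PC=1 idx=1 pred=N actual=T -> ctr[1]=1
Ev 11: PC=3 idx=0 pred=T actual=T -> ctr[0]=3
Ev 12: PC=1 idx=1 pred=N actual=T -> ctr[1]=2
Ev 13: PC=1 idx=1 pred=T actual=T -> ctr[1]=3
Ev 14: PC=1 idx=1 pred=T actual=T -> ctr[1]=3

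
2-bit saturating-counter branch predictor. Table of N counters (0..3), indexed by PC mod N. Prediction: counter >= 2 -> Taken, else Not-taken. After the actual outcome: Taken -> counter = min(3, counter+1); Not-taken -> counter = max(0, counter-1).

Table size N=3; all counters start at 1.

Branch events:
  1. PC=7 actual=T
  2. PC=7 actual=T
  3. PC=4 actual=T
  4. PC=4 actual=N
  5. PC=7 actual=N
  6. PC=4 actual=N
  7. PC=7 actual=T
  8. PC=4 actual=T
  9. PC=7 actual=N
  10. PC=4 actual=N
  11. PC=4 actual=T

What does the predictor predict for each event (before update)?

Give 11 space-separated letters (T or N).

Answer: N T T T T N N N T N N

Derivation:
Ev 1: PC=7 idx=1 pred=N actual=T -> ctr[1]=2
Ev 2: PC=7 idx=1 pred=T actual=T -> ctr[1]=3
Ev 3: PC=4 idx=1 pred=T actual=T -> ctr[1]=3
Ev 4: PC=4 idx=1 pred=T actual=N -> ctr[1]=2
Ev 5: PC=7 idx=1 pred=T actual=N -> ctr[1]=1
Ev 6: PC=4 idx=1 pred=N actual=N -> ctr[1]=0
Ev 7: PC=7 idx=1 pred=N actual=T -> ctr[1]=1
Ev 8: PC=4 idx=1 pred=N actual=T -> ctr[1]=2
Ev 9: PC=7 idx=1 pred=T actual=N -> ctr[1]=1
Ev 10: PC=4 idx=1 pred=N actual=N -> ctr[1]=0
Ev 11: PC=4 idx=1 pred=N actual=T -> ctr[1]=1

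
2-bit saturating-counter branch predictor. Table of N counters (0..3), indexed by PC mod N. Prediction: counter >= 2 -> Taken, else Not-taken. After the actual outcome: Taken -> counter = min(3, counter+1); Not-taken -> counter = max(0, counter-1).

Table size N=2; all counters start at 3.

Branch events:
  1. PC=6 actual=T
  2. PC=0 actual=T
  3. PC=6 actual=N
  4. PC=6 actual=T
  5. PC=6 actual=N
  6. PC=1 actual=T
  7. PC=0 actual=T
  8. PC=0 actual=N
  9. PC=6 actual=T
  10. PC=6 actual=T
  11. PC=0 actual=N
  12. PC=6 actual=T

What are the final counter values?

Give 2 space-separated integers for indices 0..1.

Ev 1: PC=6 idx=0 pred=T actual=T -> ctr[0]=3
Ev 2: PC=0 idx=0 pred=T actual=T -> ctr[0]=3
Ev 3: PC=6 idx=0 pred=T actual=N -> ctr[0]=2
Ev 4: PC=6 idx=0 pred=T actual=T -> ctr[0]=3
Ev 5: PC=6 idx=0 pred=T actual=N -> ctr[0]=2
Ev 6: PC=1 idx=1 pred=T actual=T -> ctr[1]=3
Ev 7: PC=0 idx=0 pred=T actual=T -> ctr[0]=3
Ev 8: PC=0 idx=0 pred=T actual=N -> ctr[0]=2
Ev 9: PC=6 idx=0 pred=T actual=T -> ctr[0]=3
Ev 10: PC=6 idx=0 pred=T actual=T -> ctr[0]=3
Ev 11: PC=0 idx=0 pred=T actual=N -> ctr[0]=2
Ev 12: PC=6 idx=0 pred=T actual=T -> ctr[0]=3

Answer: 3 3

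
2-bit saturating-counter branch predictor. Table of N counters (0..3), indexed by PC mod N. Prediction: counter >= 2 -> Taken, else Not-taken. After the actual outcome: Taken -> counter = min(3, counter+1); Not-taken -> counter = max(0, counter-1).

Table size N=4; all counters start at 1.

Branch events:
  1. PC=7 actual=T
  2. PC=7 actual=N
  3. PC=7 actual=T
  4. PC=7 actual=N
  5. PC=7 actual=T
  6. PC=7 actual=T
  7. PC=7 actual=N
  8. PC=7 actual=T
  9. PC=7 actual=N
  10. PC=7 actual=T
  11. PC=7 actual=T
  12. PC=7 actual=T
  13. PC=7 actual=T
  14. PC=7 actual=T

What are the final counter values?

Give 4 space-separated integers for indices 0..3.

Ev 1: PC=7 idx=3 pred=N actual=T -> ctr[3]=2
Ev 2: PC=7 idx=3 pred=T actual=N -> ctr[3]=1
Ev 3: PC=7 idx=3 pred=N actual=T -> ctr[3]=2
Ev 4: PC=7 idx=3 pred=T actual=N -> ctr[3]=1
Ev 5: PC=7 idx=3 pred=N actual=T -> ctr[3]=2
Ev 6: PC=7 idx=3 pred=T actual=T -> ctr[3]=3
Ev 7: PC=7 idx=3 pred=T actual=N -> ctr[3]=2
Ev 8: PC=7 idx=3 pred=T actual=T -> ctr[3]=3
Ev 9: PC=7 idx=3 pred=T actual=N -> ctr[3]=2
Ev 10: PC=7 idx=3 pred=T actual=T -> ctr[3]=3
Ev 11: PC=7 idx=3 pred=T actual=T -> ctr[3]=3
Ev 12: PC=7 idx=3 pred=T actual=T -> ctr[3]=3
Ev 13: PC=7 idx=3 pred=T actual=T -> ctr[3]=3
Ev 14: PC=7 idx=3 pred=T actual=T -> ctr[3]=3

Answer: 1 1 1 3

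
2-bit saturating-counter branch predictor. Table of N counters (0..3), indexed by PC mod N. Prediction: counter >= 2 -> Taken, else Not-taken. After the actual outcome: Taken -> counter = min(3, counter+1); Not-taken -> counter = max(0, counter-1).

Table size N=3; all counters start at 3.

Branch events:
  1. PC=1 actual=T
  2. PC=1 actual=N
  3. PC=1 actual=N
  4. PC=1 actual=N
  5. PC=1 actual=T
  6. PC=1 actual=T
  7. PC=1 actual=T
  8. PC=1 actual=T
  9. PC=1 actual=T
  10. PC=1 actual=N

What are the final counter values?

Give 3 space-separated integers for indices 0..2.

Answer: 3 2 3

Derivation:
Ev 1: PC=1 idx=1 pred=T actual=T -> ctr[1]=3
Ev 2: PC=1 idx=1 pred=T actual=N -> ctr[1]=2
Ev 3: PC=1 idx=1 pred=T actual=N -> ctr[1]=1
Ev 4: PC=1 idx=1 pred=N actual=N -> ctr[1]=0
Ev 5: PC=1 idx=1 pred=N actual=T -> ctr[1]=1
Ev 6: PC=1 idx=1 pred=N actual=T -> ctr[1]=2
Ev 7: PC=1 idx=1 pred=T actual=T -> ctr[1]=3
Ev 8: PC=1 idx=1 pred=T actual=T -> ctr[1]=3
Ev 9: PC=1 idx=1 pred=T actual=T -> ctr[1]=3
Ev 10: PC=1 idx=1 pred=T actual=N -> ctr[1]=2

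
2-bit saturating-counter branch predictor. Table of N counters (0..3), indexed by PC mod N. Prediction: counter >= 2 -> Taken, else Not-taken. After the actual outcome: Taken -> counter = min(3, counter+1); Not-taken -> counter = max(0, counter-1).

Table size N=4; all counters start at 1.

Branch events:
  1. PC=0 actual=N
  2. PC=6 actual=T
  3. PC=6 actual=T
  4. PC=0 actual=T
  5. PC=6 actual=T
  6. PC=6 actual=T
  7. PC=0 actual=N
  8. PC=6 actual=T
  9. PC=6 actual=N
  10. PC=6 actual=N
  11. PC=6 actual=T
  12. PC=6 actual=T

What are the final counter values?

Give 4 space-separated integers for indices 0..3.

Answer: 0 1 3 1

Derivation:
Ev 1: PC=0 idx=0 pred=N actual=N -> ctr[0]=0
Ev 2: PC=6 idx=2 pred=N actual=T -> ctr[2]=2
Ev 3: PC=6 idx=2 pred=T actual=T -> ctr[2]=3
Ev 4: PC=0 idx=0 pred=N actual=T -> ctr[0]=1
Ev 5: PC=6 idx=2 pred=T actual=T -> ctr[2]=3
Ev 6: PC=6 idx=2 pred=T actual=T -> ctr[2]=3
Ev 7: PC=0 idx=0 pred=N actual=N -> ctr[0]=0
Ev 8: PC=6 idx=2 pred=T actual=T -> ctr[2]=3
Ev 9: PC=6 idx=2 pred=T actual=N -> ctr[2]=2
Ev 10: PC=6 idx=2 pred=T actual=N -> ctr[2]=1
Ev 11: PC=6 idx=2 pred=N actual=T -> ctr[2]=2
Ev 12: PC=6 idx=2 pred=T actual=T -> ctr[2]=3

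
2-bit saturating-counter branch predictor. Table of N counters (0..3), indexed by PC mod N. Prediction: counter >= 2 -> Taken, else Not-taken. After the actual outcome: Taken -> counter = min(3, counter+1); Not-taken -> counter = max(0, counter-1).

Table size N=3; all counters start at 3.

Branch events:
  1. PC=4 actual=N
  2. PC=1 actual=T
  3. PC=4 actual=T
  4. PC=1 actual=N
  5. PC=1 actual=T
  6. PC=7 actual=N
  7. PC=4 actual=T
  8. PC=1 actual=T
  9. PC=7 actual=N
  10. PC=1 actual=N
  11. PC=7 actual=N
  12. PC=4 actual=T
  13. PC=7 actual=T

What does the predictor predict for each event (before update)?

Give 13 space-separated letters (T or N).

Answer: T T T T T T T T T T N N N

Derivation:
Ev 1: PC=4 idx=1 pred=T actual=N -> ctr[1]=2
Ev 2: PC=1 idx=1 pred=T actual=T -> ctr[1]=3
Ev 3: PC=4 idx=1 pred=T actual=T -> ctr[1]=3
Ev 4: PC=1 idx=1 pred=T actual=N -> ctr[1]=2
Ev 5: PC=1 idx=1 pred=T actual=T -> ctr[1]=3
Ev 6: PC=7 idx=1 pred=T actual=N -> ctr[1]=2
Ev 7: PC=4 idx=1 pred=T actual=T -> ctr[1]=3
Ev 8: PC=1 idx=1 pred=T actual=T -> ctr[1]=3
Ev 9: PC=7 idx=1 pred=T actual=N -> ctr[1]=2
Ev 10: PC=1 idx=1 pred=T actual=N -> ctr[1]=1
Ev 11: PC=7 idx=1 pred=N actual=N -> ctr[1]=0
Ev 12: PC=4 idx=1 pred=N actual=T -> ctr[1]=1
Ev 13: PC=7 idx=1 pred=N actual=T -> ctr[1]=2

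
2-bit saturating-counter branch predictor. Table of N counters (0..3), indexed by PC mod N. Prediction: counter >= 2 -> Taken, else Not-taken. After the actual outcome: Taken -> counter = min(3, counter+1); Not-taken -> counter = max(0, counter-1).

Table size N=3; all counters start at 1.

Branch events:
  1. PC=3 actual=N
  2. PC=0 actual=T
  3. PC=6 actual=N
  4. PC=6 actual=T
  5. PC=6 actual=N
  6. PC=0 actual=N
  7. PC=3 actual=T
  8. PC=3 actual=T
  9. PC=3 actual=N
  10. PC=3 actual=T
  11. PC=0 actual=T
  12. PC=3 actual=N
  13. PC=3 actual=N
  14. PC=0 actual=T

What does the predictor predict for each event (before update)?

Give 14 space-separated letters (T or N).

Answer: N N N N N N N N T N T T T N

Derivation:
Ev 1: PC=3 idx=0 pred=N actual=N -> ctr[0]=0
Ev 2: PC=0 idx=0 pred=N actual=T -> ctr[0]=1
Ev 3: PC=6 idx=0 pred=N actual=N -> ctr[0]=0
Ev 4: PC=6 idx=0 pred=N actual=T -> ctr[0]=1
Ev 5: PC=6 idx=0 pred=N actual=N -> ctr[0]=0
Ev 6: PC=0 idx=0 pred=N actual=N -> ctr[0]=0
Ev 7: PC=3 idx=0 pred=N actual=T -> ctr[0]=1
Ev 8: PC=3 idx=0 pred=N actual=T -> ctr[0]=2
Ev 9: PC=3 idx=0 pred=T actual=N -> ctr[0]=1
Ev 10: PC=3 idx=0 pred=N actual=T -> ctr[0]=2
Ev 11: PC=0 idx=0 pred=T actual=T -> ctr[0]=3
Ev 12: PC=3 idx=0 pred=T actual=N -> ctr[0]=2
Ev 13: PC=3 idx=0 pred=T actual=N -> ctr[0]=1
Ev 14: PC=0 idx=0 pred=N actual=T -> ctr[0]=2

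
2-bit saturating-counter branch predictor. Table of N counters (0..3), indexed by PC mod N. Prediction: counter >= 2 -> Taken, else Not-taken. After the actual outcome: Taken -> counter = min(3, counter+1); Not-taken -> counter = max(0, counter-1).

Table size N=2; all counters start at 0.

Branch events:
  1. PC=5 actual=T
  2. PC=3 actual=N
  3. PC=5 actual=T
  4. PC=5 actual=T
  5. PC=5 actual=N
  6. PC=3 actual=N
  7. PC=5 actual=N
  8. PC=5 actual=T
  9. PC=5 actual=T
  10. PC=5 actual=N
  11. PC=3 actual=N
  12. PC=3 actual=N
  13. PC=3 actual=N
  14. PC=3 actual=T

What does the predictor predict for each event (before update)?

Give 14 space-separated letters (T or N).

Ev 1: PC=5 idx=1 pred=N actual=T -> ctr[1]=1
Ev 2: PC=3 idx=1 pred=N actual=N -> ctr[1]=0
Ev 3: PC=5 idx=1 pred=N actual=T -> ctr[1]=1
Ev 4: PC=5 idx=1 pred=N actual=T -> ctr[1]=2
Ev 5: PC=5 idx=1 pred=T actual=N -> ctr[1]=1
Ev 6: PC=3 idx=1 pred=N actual=N -> ctr[1]=0
Ev 7: PC=5 idx=1 pred=N actual=N -> ctr[1]=0
Ev 8: PC=5 idx=1 pred=N actual=T -> ctr[1]=1
Ev 9: PC=5 idx=1 pred=N actual=T -> ctr[1]=2
Ev 10: PC=5 idx=1 pred=T actual=N -> ctr[1]=1
Ev 11: PC=3 idx=1 pred=N actual=N -> ctr[1]=0
Ev 12: PC=3 idx=1 pred=N actual=N -> ctr[1]=0
Ev 13: PC=3 idx=1 pred=N actual=N -> ctr[1]=0
Ev 14: PC=3 idx=1 pred=N actual=T -> ctr[1]=1

Answer: N N N N T N N N N T N N N N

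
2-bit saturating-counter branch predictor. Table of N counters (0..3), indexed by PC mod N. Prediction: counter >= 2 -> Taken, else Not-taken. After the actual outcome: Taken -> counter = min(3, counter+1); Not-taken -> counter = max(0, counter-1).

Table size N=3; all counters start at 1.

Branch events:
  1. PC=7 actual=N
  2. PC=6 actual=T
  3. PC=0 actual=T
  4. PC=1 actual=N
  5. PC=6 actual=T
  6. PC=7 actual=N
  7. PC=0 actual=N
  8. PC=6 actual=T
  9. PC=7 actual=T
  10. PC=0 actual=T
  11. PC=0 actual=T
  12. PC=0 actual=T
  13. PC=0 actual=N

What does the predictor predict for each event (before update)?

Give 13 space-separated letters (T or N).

Answer: N N T N T N T T N T T T T

Derivation:
Ev 1: PC=7 idx=1 pred=N actual=N -> ctr[1]=0
Ev 2: PC=6 idx=0 pred=N actual=T -> ctr[0]=2
Ev 3: PC=0 idx=0 pred=T actual=T -> ctr[0]=3
Ev 4: PC=1 idx=1 pred=N actual=N -> ctr[1]=0
Ev 5: PC=6 idx=0 pred=T actual=T -> ctr[0]=3
Ev 6: PC=7 idx=1 pred=N actual=N -> ctr[1]=0
Ev 7: PC=0 idx=0 pred=T actual=N -> ctr[0]=2
Ev 8: PC=6 idx=0 pred=T actual=T -> ctr[0]=3
Ev 9: PC=7 idx=1 pred=N actual=T -> ctr[1]=1
Ev 10: PC=0 idx=0 pred=T actual=T -> ctr[0]=3
Ev 11: PC=0 idx=0 pred=T actual=T -> ctr[0]=3
Ev 12: PC=0 idx=0 pred=T actual=T -> ctr[0]=3
Ev 13: PC=0 idx=0 pred=T actual=N -> ctr[0]=2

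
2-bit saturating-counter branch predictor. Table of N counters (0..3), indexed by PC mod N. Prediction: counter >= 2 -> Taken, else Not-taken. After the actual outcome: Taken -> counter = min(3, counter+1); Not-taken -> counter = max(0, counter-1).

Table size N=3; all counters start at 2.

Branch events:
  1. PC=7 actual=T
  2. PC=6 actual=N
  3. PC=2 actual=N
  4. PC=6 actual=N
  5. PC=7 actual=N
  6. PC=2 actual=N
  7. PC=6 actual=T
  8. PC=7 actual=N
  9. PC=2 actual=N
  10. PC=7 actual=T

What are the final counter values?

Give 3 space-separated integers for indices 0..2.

Answer: 1 2 0

Derivation:
Ev 1: PC=7 idx=1 pred=T actual=T -> ctr[1]=3
Ev 2: PC=6 idx=0 pred=T actual=N -> ctr[0]=1
Ev 3: PC=2 idx=2 pred=T actual=N -> ctr[2]=1
Ev 4: PC=6 idx=0 pred=N actual=N -> ctr[0]=0
Ev 5: PC=7 idx=1 pred=T actual=N -> ctr[1]=2
Ev 6: PC=2 idx=2 pred=N actual=N -> ctr[2]=0
Ev 7: PC=6 idx=0 pred=N actual=T -> ctr[0]=1
Ev 8: PC=7 idx=1 pred=T actual=N -> ctr[1]=1
Ev 9: PC=2 idx=2 pred=N actual=N -> ctr[2]=0
Ev 10: PC=7 idx=1 pred=N actual=T -> ctr[1]=2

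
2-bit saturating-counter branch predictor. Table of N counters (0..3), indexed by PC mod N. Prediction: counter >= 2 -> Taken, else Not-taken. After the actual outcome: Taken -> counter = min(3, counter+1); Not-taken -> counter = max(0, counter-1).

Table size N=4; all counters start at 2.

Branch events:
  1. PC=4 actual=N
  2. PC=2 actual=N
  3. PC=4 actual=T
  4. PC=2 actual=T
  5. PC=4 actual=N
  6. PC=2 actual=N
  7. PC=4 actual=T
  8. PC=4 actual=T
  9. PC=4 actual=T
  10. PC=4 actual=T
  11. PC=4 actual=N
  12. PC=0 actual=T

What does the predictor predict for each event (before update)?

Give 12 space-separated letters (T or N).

Answer: T T N N T T N T T T T T

Derivation:
Ev 1: PC=4 idx=0 pred=T actual=N -> ctr[0]=1
Ev 2: PC=2 idx=2 pred=T actual=N -> ctr[2]=1
Ev 3: PC=4 idx=0 pred=N actual=T -> ctr[0]=2
Ev 4: PC=2 idx=2 pred=N actual=T -> ctr[2]=2
Ev 5: PC=4 idx=0 pred=T actual=N -> ctr[0]=1
Ev 6: PC=2 idx=2 pred=T actual=N -> ctr[2]=1
Ev 7: PC=4 idx=0 pred=N actual=T -> ctr[0]=2
Ev 8: PC=4 idx=0 pred=T actual=T -> ctr[0]=3
Ev 9: PC=4 idx=0 pred=T actual=T -> ctr[0]=3
Ev 10: PC=4 idx=0 pred=T actual=T -> ctr[0]=3
Ev 11: PC=4 idx=0 pred=T actual=N -> ctr[0]=2
Ev 12: PC=0 idx=0 pred=T actual=T -> ctr[0]=3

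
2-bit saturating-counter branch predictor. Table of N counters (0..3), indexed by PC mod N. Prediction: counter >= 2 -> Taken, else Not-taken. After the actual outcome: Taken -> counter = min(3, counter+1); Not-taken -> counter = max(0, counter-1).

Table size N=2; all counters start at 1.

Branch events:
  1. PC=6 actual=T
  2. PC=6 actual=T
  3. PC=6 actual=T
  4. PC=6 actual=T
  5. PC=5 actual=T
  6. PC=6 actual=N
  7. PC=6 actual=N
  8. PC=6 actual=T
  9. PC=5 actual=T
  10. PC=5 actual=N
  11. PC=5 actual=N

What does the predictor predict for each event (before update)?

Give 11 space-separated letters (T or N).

Ev 1: PC=6 idx=0 pred=N actual=T -> ctr[0]=2
Ev 2: PC=6 idx=0 pred=T actual=T -> ctr[0]=3
Ev 3: PC=6 idx=0 pred=T actual=T -> ctr[0]=3
Ev 4: PC=6 idx=0 pred=T actual=T -> ctr[0]=3
Ev 5: PC=5 idx=1 pred=N actual=T -> ctr[1]=2
Ev 6: PC=6 idx=0 pred=T actual=N -> ctr[0]=2
Ev 7: PC=6 idx=0 pred=T actual=N -> ctr[0]=1
Ev 8: PC=6 idx=0 pred=N actual=T -> ctr[0]=2
Ev 9: PC=5 idx=1 pred=T actual=T -> ctr[1]=3
Ev 10: PC=5 idx=1 pred=T actual=N -> ctr[1]=2
Ev 11: PC=5 idx=1 pred=T actual=N -> ctr[1]=1

Answer: N T T T N T T N T T T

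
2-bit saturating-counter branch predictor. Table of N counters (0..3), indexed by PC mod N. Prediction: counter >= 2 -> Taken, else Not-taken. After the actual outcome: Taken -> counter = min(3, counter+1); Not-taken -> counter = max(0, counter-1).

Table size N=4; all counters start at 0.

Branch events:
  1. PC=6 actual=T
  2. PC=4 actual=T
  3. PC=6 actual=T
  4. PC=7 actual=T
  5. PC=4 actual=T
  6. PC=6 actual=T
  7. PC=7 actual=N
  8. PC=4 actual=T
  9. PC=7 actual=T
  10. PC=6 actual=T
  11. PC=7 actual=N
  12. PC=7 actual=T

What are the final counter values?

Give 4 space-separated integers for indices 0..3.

Ev 1: PC=6 idx=2 pred=N actual=T -> ctr[2]=1
Ev 2: PC=4 idx=0 pred=N actual=T -> ctr[0]=1
Ev 3: PC=6 idx=2 pred=N actual=T -> ctr[2]=2
Ev 4: PC=7 idx=3 pred=N actual=T -> ctr[3]=1
Ev 5: PC=4 idx=0 pred=N actual=T -> ctr[0]=2
Ev 6: PC=6 idx=2 pred=T actual=T -> ctr[2]=3
Ev 7: PC=7 idx=3 pred=N actual=N -> ctr[3]=0
Ev 8: PC=4 idx=0 pred=T actual=T -> ctr[0]=3
Ev 9: PC=7 idx=3 pred=N actual=T -> ctr[3]=1
Ev 10: PC=6 idx=2 pred=T actual=T -> ctr[2]=3
Ev 11: PC=7 idx=3 pred=N actual=N -> ctr[3]=0
Ev 12: PC=7 idx=3 pred=N actual=T -> ctr[3]=1

Answer: 3 0 3 1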